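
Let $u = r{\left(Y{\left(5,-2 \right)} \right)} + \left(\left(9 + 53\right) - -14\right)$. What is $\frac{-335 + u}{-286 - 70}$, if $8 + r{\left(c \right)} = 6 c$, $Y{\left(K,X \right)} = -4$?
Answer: $\frac{291}{356} \approx 0.81742$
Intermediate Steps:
$r{\left(c \right)} = -8 + 6 c$
$u = 44$ ($u = \left(-8 + 6 \left(-4\right)\right) + \left(\left(9 + 53\right) - -14\right) = \left(-8 - 24\right) + \left(62 + 14\right) = -32 + 76 = 44$)
$\frac{-335 + u}{-286 - 70} = \frac{-335 + 44}{-286 - 70} = - \frac{291}{-356} = \left(-291\right) \left(- \frac{1}{356}\right) = \frac{291}{356}$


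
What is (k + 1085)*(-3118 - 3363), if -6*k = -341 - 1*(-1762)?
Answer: -32981809/6 ≈ -5.4970e+6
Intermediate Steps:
k = -1421/6 (k = -(-341 - 1*(-1762))/6 = -(-341 + 1762)/6 = -⅙*1421 = -1421/6 ≈ -236.83)
(k + 1085)*(-3118 - 3363) = (-1421/6 + 1085)*(-3118 - 3363) = (5089/6)*(-6481) = -32981809/6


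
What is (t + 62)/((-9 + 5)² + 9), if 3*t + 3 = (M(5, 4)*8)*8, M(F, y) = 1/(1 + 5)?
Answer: 581/225 ≈ 2.5822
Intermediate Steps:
M(F, y) = ⅙ (M(F, y) = 1/6 = ⅙)
t = 23/9 (t = -1 + (((⅙)*8)*8)/3 = -1 + ((4/3)*8)/3 = -1 + (⅓)*(32/3) = -1 + 32/9 = 23/9 ≈ 2.5556)
(t + 62)/((-9 + 5)² + 9) = (23/9 + 62)/((-9 + 5)² + 9) = 581/(9*((-4)² + 9)) = 581/(9*(16 + 9)) = (581/9)/25 = (581/9)*(1/25) = 581/225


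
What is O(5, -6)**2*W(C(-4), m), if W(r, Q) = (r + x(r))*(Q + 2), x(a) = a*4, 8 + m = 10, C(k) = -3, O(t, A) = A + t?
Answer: -60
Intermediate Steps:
m = 2 (m = -8 + 10 = 2)
x(a) = 4*a
W(r, Q) = 5*r*(2 + Q) (W(r, Q) = (r + 4*r)*(Q + 2) = (5*r)*(2 + Q) = 5*r*(2 + Q))
O(5, -6)**2*W(C(-4), m) = (-6 + 5)**2*(5*(-3)*(2 + 2)) = (-1)**2*(5*(-3)*4) = 1*(-60) = -60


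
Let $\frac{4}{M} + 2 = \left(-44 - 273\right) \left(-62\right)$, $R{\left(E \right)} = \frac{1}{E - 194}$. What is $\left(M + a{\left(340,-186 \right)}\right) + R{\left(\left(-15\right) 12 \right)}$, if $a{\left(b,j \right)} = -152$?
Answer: $- \frac{16429339}{108086} \approx -152.0$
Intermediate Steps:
$R{\left(E \right)} = \frac{1}{-194 + E}$
$M = \frac{1}{4913}$ ($M = \frac{4}{-2 + \left(-44 - 273\right) \left(-62\right)} = \frac{4}{-2 - -19654} = \frac{4}{-2 + 19654} = \frac{4}{19652} = 4 \cdot \frac{1}{19652} = \frac{1}{4913} \approx 0.00020354$)
$\left(M + a{\left(340,-186 \right)}\right) + R{\left(\left(-15\right) 12 \right)} = \left(\frac{1}{4913} - 152\right) + \frac{1}{-194 - 180} = - \frac{746775}{4913} + \frac{1}{-194 - 180} = - \frac{746775}{4913} + \frac{1}{-374} = - \frac{746775}{4913} - \frac{1}{374} = - \frac{16429339}{108086}$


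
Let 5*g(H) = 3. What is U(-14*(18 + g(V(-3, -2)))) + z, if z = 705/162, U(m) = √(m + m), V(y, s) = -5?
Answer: 235/54 + 2*I*√3255/5 ≈ 4.3519 + 22.821*I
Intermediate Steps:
g(H) = ⅗ (g(H) = (⅕)*3 = ⅗)
U(m) = √2*√m (U(m) = √(2*m) = √2*√m)
z = 235/54 (z = 705*(1/162) = 235/54 ≈ 4.3519)
U(-14*(18 + g(V(-3, -2)))) + z = √2*√(-14*(18 + ⅗)) + 235/54 = √2*√(-14*93/5) + 235/54 = √2*√(-1302/5) + 235/54 = √2*(I*√6510/5) + 235/54 = 2*I*√3255/5 + 235/54 = 235/54 + 2*I*√3255/5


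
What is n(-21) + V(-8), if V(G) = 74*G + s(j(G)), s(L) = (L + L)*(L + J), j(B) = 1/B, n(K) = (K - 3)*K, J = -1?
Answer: -2807/32 ≈ -87.719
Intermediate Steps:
n(K) = K*(-3 + K) (n(K) = (-3 + K)*K = K*(-3 + K))
s(L) = 2*L*(-1 + L) (s(L) = (L + L)*(L - 1) = (2*L)*(-1 + L) = 2*L*(-1 + L))
V(G) = 74*G + 2*(-1 + 1/G)/G
n(-21) + V(-8) = -21*(-3 - 21) + (-2/(-8) + 2/(-8)² + 74*(-8)) = -21*(-24) + (-2*(-⅛) + 2*(1/64) - 592) = 504 + (¼ + 1/32 - 592) = 504 - 18935/32 = -2807/32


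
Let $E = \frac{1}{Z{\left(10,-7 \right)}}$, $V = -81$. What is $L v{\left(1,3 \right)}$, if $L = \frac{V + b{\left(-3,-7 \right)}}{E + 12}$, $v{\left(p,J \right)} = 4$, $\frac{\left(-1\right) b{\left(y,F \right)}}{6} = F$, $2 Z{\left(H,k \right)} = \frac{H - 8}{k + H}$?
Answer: $- \frac{52}{5} \approx -10.4$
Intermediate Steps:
$Z{\left(H,k \right)} = \frac{-8 + H}{2 \left(H + k\right)}$ ($Z{\left(H,k \right)} = \frac{\left(H - 8\right) \frac{1}{k + H}}{2} = \frac{\left(-8 + H\right) \frac{1}{H + k}}{2} = \frac{\frac{1}{H + k} \left(-8 + H\right)}{2} = \frac{-8 + H}{2 \left(H + k\right)}$)
$b{\left(y,F \right)} = - 6 F$
$E = 3$ ($E = \frac{1}{\frac{1}{10 - 7} \left(-4 + \frac{1}{2} \cdot 10\right)} = \frac{1}{\frac{1}{3} \left(-4 + 5\right)} = \frac{1}{\frac{1}{3} \cdot 1} = \frac{1}{\frac{1}{3}} = 3$)
$L = - \frac{13}{5}$ ($L = \frac{-81 - -42}{3 + 12} = \frac{-81 + 42}{15} = \left(-39\right) \frac{1}{15} = - \frac{13}{5} \approx -2.6$)
$L v{\left(1,3 \right)} = \left(- \frac{13}{5}\right) 4 = - \frac{52}{5}$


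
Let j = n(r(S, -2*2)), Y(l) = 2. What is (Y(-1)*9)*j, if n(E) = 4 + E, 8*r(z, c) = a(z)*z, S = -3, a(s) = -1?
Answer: 315/4 ≈ 78.750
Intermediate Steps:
r(z, c) = -z/8 (r(z, c) = (-z)/8 = -z/8)
j = 35/8 (j = 4 - 1/8*(-3) = 4 + 3/8 = 35/8 ≈ 4.3750)
(Y(-1)*9)*j = (2*9)*(35/8) = 18*(35/8) = 315/4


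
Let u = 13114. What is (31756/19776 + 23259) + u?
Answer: 179836051/4944 ≈ 36375.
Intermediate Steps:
(31756/19776 + 23259) + u = (31756/19776 + 23259) + 13114 = (31756*(1/19776) + 23259) + 13114 = (7939/4944 + 23259) + 13114 = 115000435/4944 + 13114 = 179836051/4944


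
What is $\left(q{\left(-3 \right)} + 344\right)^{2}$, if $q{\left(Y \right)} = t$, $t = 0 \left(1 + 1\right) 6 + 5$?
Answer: $121801$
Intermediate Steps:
$t = 5$ ($t = 0 \cdot 2 \cdot 6 + 5 = 0 \cdot 12 + 5 = 0 + 5 = 5$)
$q{\left(Y \right)} = 5$
$\left(q{\left(-3 \right)} + 344\right)^{2} = \left(5 + 344\right)^{2} = 349^{2} = 121801$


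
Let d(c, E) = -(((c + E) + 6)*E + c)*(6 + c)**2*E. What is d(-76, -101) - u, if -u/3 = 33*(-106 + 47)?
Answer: 8509799659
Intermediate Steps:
u = 5841 (u = -99*(-106 + 47) = -99*(-59) = -3*(-1947) = 5841)
d(c, E) = -E*(6 + c)**2*(c + E*(6 + E + c)) (d(c, E) = -(((E + c) + 6)*E + c)*E*(6 + c)**2 = -((6 + E + c)*E + c)*E*(6 + c)**2 = -(E*(6 + E + c) + c)*E*(6 + c)**2 = -(c + E*(6 + E + c))*E*(6 + c)**2 = -E*(6 + c)**2*(c + E*(6 + E + c)))
d(-76, -101) - u = -1*(-101)*(6 - 76)**2*(-76 + (-101)**2 + 6*(-101) - 101*(-76)) - 1*5841 = -1*(-101)*(-70)**2*(-76 + 10201 - 606 + 7676) - 5841 = -1*(-101)*4900*17195 - 5841 = 8509805500 - 5841 = 8509799659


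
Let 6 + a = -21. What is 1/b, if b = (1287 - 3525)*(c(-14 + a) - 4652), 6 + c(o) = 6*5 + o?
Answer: 1/10449222 ≈ 9.5701e-8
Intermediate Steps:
a = -27 (a = -6 - 21 = -27)
c(o) = 24 + o (c(o) = -6 + (6*5 + o) = -6 + (30 + o) = 24 + o)
b = 10449222 (b = (1287 - 3525)*((24 + (-14 - 27)) - 4652) = -2238*((24 - 41) - 4652) = -2238*(-17 - 4652) = -2238*(-4669) = 10449222)
1/b = 1/10449222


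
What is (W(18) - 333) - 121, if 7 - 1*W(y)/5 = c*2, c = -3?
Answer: -389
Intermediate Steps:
W(y) = 65 (W(y) = 35 - (-15)*2 = 35 - 5*(-6) = 35 + 30 = 65)
(W(18) - 333) - 121 = (65 - 333) - 121 = -268 - 121 = -389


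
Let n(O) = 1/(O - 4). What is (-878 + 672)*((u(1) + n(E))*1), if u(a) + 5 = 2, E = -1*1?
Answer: 3296/5 ≈ 659.20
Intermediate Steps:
E = -1
n(O) = 1/(-4 + O)
u(a) = -3 (u(a) = -5 + 2 = -3)
(-878 + 672)*((u(1) + n(E))*1) = (-878 + 672)*((-3 + 1/(-4 - 1))*1) = -206*(-3 + 1/(-5)) = -206*(-3 - ⅕) = -(-3296)/5 = -206*(-16/5) = 3296/5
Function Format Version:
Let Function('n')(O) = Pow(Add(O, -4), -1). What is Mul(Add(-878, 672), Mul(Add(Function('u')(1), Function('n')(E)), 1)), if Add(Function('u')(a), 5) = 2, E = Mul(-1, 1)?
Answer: Rational(3296, 5) ≈ 659.20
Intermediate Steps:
E = -1
Function('n')(O) = Pow(Add(-4, O), -1)
Function('u')(a) = -3 (Function('u')(a) = Add(-5, 2) = -3)
Mul(Add(-878, 672), Mul(Add(Function('u')(1), Function('n')(E)), 1)) = Mul(Add(-878, 672), Mul(Add(-3, Pow(Add(-4, -1), -1)), 1)) = Mul(-206, Mul(Add(-3, Pow(-5, -1)), 1)) = Mul(-206, Mul(Add(-3, Rational(-1, 5)), 1)) = Mul(-206, Mul(Rational(-16, 5), 1)) = Mul(-206, Rational(-16, 5)) = Rational(3296, 5)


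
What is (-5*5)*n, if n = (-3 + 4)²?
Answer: -25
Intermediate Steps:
n = 1 (n = 1² = 1)
(-5*5)*n = -5*5*1 = -25*1 = -25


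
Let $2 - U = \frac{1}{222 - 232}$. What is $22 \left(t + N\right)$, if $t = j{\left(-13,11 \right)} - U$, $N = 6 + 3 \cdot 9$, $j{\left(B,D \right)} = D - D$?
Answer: $\frac{3399}{5} \approx 679.8$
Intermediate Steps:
$j{\left(B,D \right)} = 0$
$U = \frac{21}{10}$ ($U = 2 - \frac{1}{222 - 232} = 2 - \frac{1}{-10} = 2 - - \frac{1}{10} = 2 + \frac{1}{10} = \frac{21}{10} \approx 2.1$)
$N = 33$ ($N = 6 + 27 = 33$)
$t = - \frac{21}{10}$ ($t = 0 - \frac{21}{10} = - \frac{21}{10} \approx -2.1$)
$22 \left(t + N\right) = 22 \left(- \frac{21}{10} + 33\right) = 22 \cdot \frac{309}{10} = \frac{3399}{5}$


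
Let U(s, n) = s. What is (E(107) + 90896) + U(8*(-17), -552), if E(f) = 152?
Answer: 90912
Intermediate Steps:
(E(107) + 90896) + U(8*(-17), -552) = (152 + 90896) + 8*(-17) = 91048 - 136 = 90912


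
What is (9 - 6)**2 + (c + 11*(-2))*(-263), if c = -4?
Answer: 6847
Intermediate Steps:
(9 - 6)**2 + (c + 11*(-2))*(-263) = (9 - 6)**2 + (-4 + 11*(-2))*(-263) = 3**2 + (-4 - 22)*(-263) = 9 - 26*(-263) = 9 + 6838 = 6847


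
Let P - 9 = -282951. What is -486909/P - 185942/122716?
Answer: 9016065/43840291 ≈ 0.20566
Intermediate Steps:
P = -282942 (P = 9 - 282951 = -282942)
-486909/P - 185942/122716 = -486909/(-282942) - 185942/122716 = -486909*(-1/282942) - 185942*1/122716 = 54101/31438 - 92971/61358 = 9016065/43840291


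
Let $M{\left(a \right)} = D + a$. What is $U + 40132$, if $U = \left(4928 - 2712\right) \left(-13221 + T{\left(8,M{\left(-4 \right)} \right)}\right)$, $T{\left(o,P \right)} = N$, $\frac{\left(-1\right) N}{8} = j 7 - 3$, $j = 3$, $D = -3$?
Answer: $-29576708$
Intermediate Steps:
$M{\left(a \right)} = -3 + a$
$N = -144$ ($N = - 8 \left(3 \cdot 7 - 3\right) = - 8 \left(21 - 3\right) = \left(-8\right) 18 = -144$)
$T{\left(o,P \right)} = -144$
$U = -29616840$ ($U = \left(4928 - 2712\right) \left(-13221 - 144\right) = 2216 \left(-13365\right) = -29616840$)
$U + 40132 = -29616840 + 40132 = -29576708$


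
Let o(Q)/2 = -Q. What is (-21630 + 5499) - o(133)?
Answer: -15865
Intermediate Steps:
o(Q) = -2*Q (o(Q) = 2*(-Q) = -2*Q)
(-21630 + 5499) - o(133) = (-21630 + 5499) - (-2)*133 = -16131 - 1*(-266) = -16131 + 266 = -15865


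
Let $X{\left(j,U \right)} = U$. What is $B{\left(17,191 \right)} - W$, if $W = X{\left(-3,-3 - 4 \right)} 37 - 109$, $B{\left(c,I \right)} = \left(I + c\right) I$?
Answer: $40096$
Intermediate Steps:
$B{\left(c,I \right)} = I \left(I + c\right)$
$W = -368$ ($W = \left(-3 - 4\right) 37 - 109 = \left(-7\right) 37 - 109 = -259 - 109 = -368$)
$B{\left(17,191 \right)} - W = 191 \left(191 + 17\right) - -368 = 191 \cdot 208 + 368 = 39728 + 368 = 40096$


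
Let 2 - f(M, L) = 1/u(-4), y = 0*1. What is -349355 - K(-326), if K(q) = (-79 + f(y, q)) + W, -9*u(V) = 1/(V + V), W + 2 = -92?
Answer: -349112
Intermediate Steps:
W = -94 (W = -2 - 92 = -94)
y = 0
u(V) = -1/(18*V) (u(V) = -1/(9*(V + V)) = -1/(2*V)/9 = -1/(18*V))
f(M, L) = -70 (f(M, L) = 2 - 1/((-1/18/(-4))) = 2 - 1/((-1/18*(-1/4))) = 2 - 1/1/72 = 2 - 1*72 = 2 - 72 = -70)
K(q) = -243 (K(q) = (-79 - 70) - 94 = -149 - 94 = -243)
-349355 - K(-326) = -349355 - 1*(-243) = -349355 + 243 = -349112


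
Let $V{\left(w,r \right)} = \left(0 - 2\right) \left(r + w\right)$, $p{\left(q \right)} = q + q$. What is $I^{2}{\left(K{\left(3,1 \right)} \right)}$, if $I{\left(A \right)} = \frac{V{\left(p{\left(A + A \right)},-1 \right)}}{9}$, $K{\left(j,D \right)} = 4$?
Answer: $\frac{100}{9} \approx 11.111$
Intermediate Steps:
$p{\left(q \right)} = 2 q$
$V{\left(w,r \right)} = - 2 r - 2 w$ ($V{\left(w,r \right)} = - 2 \left(r + w\right) = - 2 r - 2 w$)
$I{\left(A \right)} = \frac{2}{9} - \frac{8 A}{9}$ ($I{\left(A \right)} = \frac{\left(-2\right) \left(-1\right) - 2 \cdot 2 \left(A + A\right)}{9} = \left(2 - 2 \cdot 2 \cdot 2 A\right) \frac{1}{9} = \left(2 - 2 \cdot 4 A\right) \frac{1}{9} = \left(2 - 8 A\right) \frac{1}{9} = \frac{2}{9} - \frac{8 A}{9}$)
$I^{2}{\left(K{\left(3,1 \right)} \right)} = \left(\frac{2}{9} - \frac{32}{9}\right)^{2} = \left(- \frac{10}{3}\right)^{2} = \frac{100}{9}$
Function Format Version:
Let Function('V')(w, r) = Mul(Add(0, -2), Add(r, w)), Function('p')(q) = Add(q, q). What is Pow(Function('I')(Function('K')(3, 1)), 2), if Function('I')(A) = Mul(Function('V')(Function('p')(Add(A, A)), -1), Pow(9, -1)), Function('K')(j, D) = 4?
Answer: Rational(100, 9) ≈ 11.111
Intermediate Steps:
Function('p')(q) = Mul(2, q)
Function('V')(w, r) = Add(Mul(-2, r), Mul(-2, w)) (Function('V')(w, r) = Mul(-2, Add(r, w)) = Add(Mul(-2, r), Mul(-2, w)))
Function('I')(A) = Add(Rational(2, 9), Mul(Rational(-8, 9), A)) (Function('I')(A) = Mul(Add(Mul(-2, -1), Mul(-2, Mul(2, Add(A, A)))), Pow(9, -1)) = Mul(Add(2, Mul(-2, Mul(2, Mul(2, A)))), Rational(1, 9)) = Mul(Add(2, Mul(-2, Mul(4, A))), Rational(1, 9)) = Mul(Add(2, Mul(-8, A)), Rational(1, 9)) = Add(Rational(2, 9), Mul(Rational(-8, 9), A)))
Pow(Function('I')(Function('K')(3, 1)), 2) = Pow(Add(Rational(2, 9), Mul(Rational(-8, 9), 4)), 2) = Pow(Add(Rational(2, 9), Rational(-32, 9)), 2) = Pow(Rational(-10, 3), 2) = Rational(100, 9)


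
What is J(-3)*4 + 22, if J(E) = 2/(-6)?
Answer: 62/3 ≈ 20.667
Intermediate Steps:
J(E) = -1/3 (J(E) = 2*(-1/6) = -1/3)
J(-3)*4 + 22 = -1/3*4 + 22 = -4/3 + 22 = 62/3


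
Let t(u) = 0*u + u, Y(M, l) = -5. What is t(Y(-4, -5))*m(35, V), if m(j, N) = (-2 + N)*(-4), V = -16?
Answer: -360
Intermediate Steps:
m(j, N) = 8 - 4*N
t(u) = u (t(u) = 0 + u = u)
t(Y(-4, -5))*m(35, V) = -5*(8 - 4*(-16)) = -5*(8 + 64) = -5*72 = -360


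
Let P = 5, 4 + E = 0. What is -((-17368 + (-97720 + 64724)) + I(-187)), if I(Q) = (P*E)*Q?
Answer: 46624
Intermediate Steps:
E = -4 (E = -4 + 0 = -4)
I(Q) = -20*Q (I(Q) = (5*(-4))*Q = -20*Q)
-((-17368 + (-97720 + 64724)) + I(-187)) = -((-17368 + (-97720 + 64724)) - 20*(-187)) = -((-17368 - 32996) + 3740) = -(-50364 + 3740) = -1*(-46624) = 46624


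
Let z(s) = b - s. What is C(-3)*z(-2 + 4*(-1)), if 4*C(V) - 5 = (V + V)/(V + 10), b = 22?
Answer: 29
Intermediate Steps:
C(V) = 5/4 + V/(2*(10 + V)) (C(V) = 5/4 + ((V + V)/(V + 10))/4 = 5/4 + ((2*V)/(10 + V))/4 = 5/4 + (2*V/(10 + V))/4 = 5/4 + V/(2*(10 + V)))
z(s) = 22 - s
C(-3)*z(-2 + 4*(-1)) = ((50 + 7*(-3))/(4*(10 - 3)))*(22 - (-2 + 4*(-1))) = ((¼)*(50 - 21)/7)*(22 - (-2 - 4)) = ((¼)*(⅐)*29)*(22 - 1*(-6)) = 29*(22 + 6)/28 = (29/28)*28 = 29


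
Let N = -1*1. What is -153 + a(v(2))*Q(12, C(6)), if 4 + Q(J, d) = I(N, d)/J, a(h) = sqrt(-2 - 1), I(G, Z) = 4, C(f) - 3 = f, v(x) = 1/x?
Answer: -153 - 11*I*sqrt(3)/3 ≈ -153.0 - 6.3509*I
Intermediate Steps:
C(f) = 3 + f
N = -1
a(h) = I*sqrt(3) (a(h) = sqrt(-3) = I*sqrt(3))
Q(J, d) = -4 + 4/J
-153 + a(v(2))*Q(12, C(6)) = -153 + (I*sqrt(3))*(-4 + 4/12) = -153 + (I*sqrt(3))*(-4 + 4*(1/12)) = -153 + (I*sqrt(3))*(-4 + 1/3) = -153 + (I*sqrt(3))*(-11/3) = -153 - 11*I*sqrt(3)/3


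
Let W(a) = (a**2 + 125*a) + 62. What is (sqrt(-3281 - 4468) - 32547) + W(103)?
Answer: -9001 + 3*I*sqrt(861) ≈ -9001.0 + 88.028*I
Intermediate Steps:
W(a) = 62 + a**2 + 125*a
(sqrt(-3281 - 4468) - 32547) + W(103) = (sqrt(-3281 - 4468) - 32547) + (62 + 103**2 + 125*103) = (sqrt(-7749) - 32547) + (62 + 10609 + 12875) = (3*I*sqrt(861) - 32547) + 23546 = (-32547 + 3*I*sqrt(861)) + 23546 = -9001 + 3*I*sqrt(861)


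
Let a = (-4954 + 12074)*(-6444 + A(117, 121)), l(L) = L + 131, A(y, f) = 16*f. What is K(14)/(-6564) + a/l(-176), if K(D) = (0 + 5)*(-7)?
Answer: 14045629801/19692 ≈ 7.1327e+5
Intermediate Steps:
l(L) = 131 + L
a = -32096960 (a = (-4954 + 12074)*(-6444 + 16*121) = 7120*(-6444 + 1936) = 7120*(-4508) = -32096960)
K(D) = -35 (K(D) = 5*(-7) = -35)
K(14)/(-6564) + a/l(-176) = -35/(-6564) - 32096960/(131 - 176) = -35*(-1/6564) - 32096960/(-45) = 35/6564 - 32096960*(-1/45) = 35/6564 + 6419392/9 = 14045629801/19692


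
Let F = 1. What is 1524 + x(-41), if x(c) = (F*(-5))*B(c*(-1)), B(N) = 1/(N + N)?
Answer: 124963/82 ≈ 1523.9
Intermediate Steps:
B(N) = 1/(2*N)
x(c) = 5/(2*c) (x(c) = (1*(-5))*(1/(2*((c*(-1))))) = -5/(2*((-c))) = -5*(-1/c)/2 = -(-5)/(2*c) = 5/(2*c))
1524 + x(-41) = 1524 + (5/2)/(-41) = 1524 + (5/2)*(-1/41) = 1524 - 5/82 = 124963/82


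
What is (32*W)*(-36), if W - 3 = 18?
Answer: -24192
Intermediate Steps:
W = 21 (W = 3 + 18 = 21)
(32*W)*(-36) = (32*21)*(-36) = 672*(-36) = -24192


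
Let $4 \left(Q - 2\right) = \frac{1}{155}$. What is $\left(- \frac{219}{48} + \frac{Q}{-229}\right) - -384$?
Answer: $\frac{215485181}{567920} \approx 379.43$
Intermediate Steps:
$Q = \frac{1241}{620}$ ($Q = 2 + \frac{1}{4 \cdot 155} = 2 + \frac{1}{4} \cdot \frac{1}{155} = 2 + \frac{1}{620} = \frac{1241}{620} \approx 2.0016$)
$\left(- \frac{219}{48} + \frac{Q}{-229}\right) - -384 = \left(- \frac{219}{48} + \frac{1241}{620 \left(-229\right)}\right) - -384 = \left(\left(-219\right) \frac{1}{48} + \frac{1241}{620} \left(- \frac{1}{229}\right)\right) + 384 = \left(- \frac{73}{16} - \frac{1241}{141980}\right) + 384 = - \frac{2596099}{567920} + 384 = \frac{215485181}{567920}$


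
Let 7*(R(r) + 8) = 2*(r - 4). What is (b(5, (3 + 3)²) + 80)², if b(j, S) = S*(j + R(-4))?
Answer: 595984/49 ≈ 12163.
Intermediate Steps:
R(r) = -64/7 + 2*r/7 (R(r) = -8 + (2*(r - 4))/7 = -8 + (2*(-4 + r))/7 = -8 + (-8 + 2*r)/7 = -8 + (-8/7 + 2*r/7) = -64/7 + 2*r/7)
b(j, S) = S*(-72/7 + j) (b(j, S) = S*(j + (-64/7 + (2/7)*(-4))) = S*(j + (-64/7 - 8/7)) = S*(j - 72/7) = S*(-72/7 + j))
(b(5, (3 + 3)²) + 80)² = ((3 + 3)²*(-72 + 7*5)/7 + 80)² = ((⅐)*6²*(-72 + 35) + 80)² = ((⅐)*36*(-37) + 80)² = (-1332/7 + 80)² = (-772/7)² = 595984/49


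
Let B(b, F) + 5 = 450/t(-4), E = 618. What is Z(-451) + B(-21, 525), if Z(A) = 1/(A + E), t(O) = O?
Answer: -39243/334 ≈ -117.49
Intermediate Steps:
B(b, F) = -235/2 (B(b, F) = -5 + 450/(-4) = -5 + 450*(-1/4) = -5 - 225/2 = -235/2)
Z(A) = 1/(618 + A) (Z(A) = 1/(A + 618) = 1/(618 + A))
Z(-451) + B(-21, 525) = 1/(618 - 451) - 235/2 = 1/167 - 235/2 = -39243/334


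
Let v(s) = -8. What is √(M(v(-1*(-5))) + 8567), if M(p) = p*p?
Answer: 3*√959 ≈ 92.903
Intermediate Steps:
M(p) = p²
√(M(v(-1*(-5))) + 8567) = √((-8)² + 8567) = √(64 + 8567) = √8631 = 3*√959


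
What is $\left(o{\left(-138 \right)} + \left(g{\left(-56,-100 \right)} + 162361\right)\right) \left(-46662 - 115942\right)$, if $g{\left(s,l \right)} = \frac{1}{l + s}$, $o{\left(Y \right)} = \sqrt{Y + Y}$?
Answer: $- \frac{79201641005}{3} - 325208 i \sqrt{69} \approx -2.6401 \cdot 10^{10} - 2.7014 \cdot 10^{6} i$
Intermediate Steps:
$o{\left(Y \right)} = \sqrt{2} \sqrt{Y}$ ($o{\left(Y \right)} = \sqrt{2 Y} = \sqrt{2} \sqrt{Y}$)
$\left(o{\left(-138 \right)} + \left(g{\left(-56,-100 \right)} + 162361\right)\right) \left(-46662 - 115942\right) = \left(\sqrt{2} \sqrt{-138} + \left(\frac{1}{-100 - 56} + 162361\right)\right) \left(-46662 - 115942\right) = \left(\sqrt{2} i \sqrt{138} + \left(\frac{1}{-156} + 162361\right)\right) \left(-162604\right) = \left(2 i \sqrt{69} + \left(- \frac{1}{156} + 162361\right)\right) \left(-162604\right) = \left(2 i \sqrt{69} + \frac{25328315}{156}\right) \left(-162604\right) = \left(\frac{25328315}{156} + 2 i \sqrt{69}\right) \left(-162604\right) = - \frac{79201641005}{3} - 325208 i \sqrt{69}$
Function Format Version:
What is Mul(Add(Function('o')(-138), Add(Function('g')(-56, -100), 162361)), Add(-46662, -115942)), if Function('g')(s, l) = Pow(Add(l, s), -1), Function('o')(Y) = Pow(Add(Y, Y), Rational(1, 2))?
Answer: Add(Rational(-79201641005, 3), Mul(-325208, I, Pow(69, Rational(1, 2)))) ≈ Add(-2.6401e+10, Mul(-2.7014e+6, I))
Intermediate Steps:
Function('o')(Y) = Mul(Pow(2, Rational(1, 2)), Pow(Y, Rational(1, 2))) (Function('o')(Y) = Pow(Mul(2, Y), Rational(1, 2)) = Mul(Pow(2, Rational(1, 2)), Pow(Y, Rational(1, 2))))
Mul(Add(Function('o')(-138), Add(Function('g')(-56, -100), 162361)), Add(-46662, -115942)) = Mul(Add(Mul(Pow(2, Rational(1, 2)), Pow(-138, Rational(1, 2))), Add(Pow(Add(-100, -56), -1), 162361)), Add(-46662, -115942)) = Mul(Add(Mul(Pow(2, Rational(1, 2)), Mul(I, Pow(138, Rational(1, 2)))), Add(Pow(-156, -1), 162361)), -162604) = Mul(Add(Mul(2, I, Pow(69, Rational(1, 2))), Add(Rational(-1, 156), 162361)), -162604) = Mul(Add(Mul(2, I, Pow(69, Rational(1, 2))), Rational(25328315, 156)), -162604) = Mul(Add(Rational(25328315, 156), Mul(2, I, Pow(69, Rational(1, 2)))), -162604) = Add(Rational(-79201641005, 3), Mul(-325208, I, Pow(69, Rational(1, 2))))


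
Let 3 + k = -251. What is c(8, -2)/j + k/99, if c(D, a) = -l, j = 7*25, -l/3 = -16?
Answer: -49202/17325 ≈ -2.8399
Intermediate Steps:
k = -254 (k = -3 - 251 = -254)
l = 48 (l = -3*(-16) = 48)
j = 175
c(D, a) = -48 (c(D, a) = -1*48 = -48)
c(8, -2)/j + k/99 = -48/175 - 254/99 = -49202/17325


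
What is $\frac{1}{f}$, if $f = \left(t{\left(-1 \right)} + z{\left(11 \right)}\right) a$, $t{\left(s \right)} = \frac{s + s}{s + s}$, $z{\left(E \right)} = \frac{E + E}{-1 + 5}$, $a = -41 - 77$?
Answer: $- \frac{1}{767} \approx -0.0013038$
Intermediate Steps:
$a = -118$
$z{\left(E \right)} = \frac{E}{2}$ ($z{\left(E \right)} = \frac{2 E}{4} = 2 E \frac{1}{4} = \frac{E}{2}$)
$t{\left(s \right)} = 1$ ($t{\left(s \right)} = \frac{2 s}{2 s} = 2 s \frac{1}{2 s} = 1$)
$f = -767$ ($f = \left(1 + \frac{1}{2} \cdot 11\right) \left(-118\right) = \left(1 + \frac{11}{2}\right) \left(-118\right) = \frac{13}{2} \left(-118\right) = -767$)
$\frac{1}{f} = \frac{1}{-767} = - \frac{1}{767}$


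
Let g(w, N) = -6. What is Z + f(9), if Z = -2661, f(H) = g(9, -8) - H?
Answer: -2676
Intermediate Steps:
f(H) = -6 - H
Z + f(9) = -2661 + (-6 - 1*9) = -2661 + (-6 - 9) = -2661 - 15 = -2676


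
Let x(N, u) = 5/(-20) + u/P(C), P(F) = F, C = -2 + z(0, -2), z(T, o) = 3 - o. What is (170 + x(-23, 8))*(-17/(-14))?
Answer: 35173/168 ≈ 209.36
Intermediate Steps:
C = 3 (C = -2 + (3 - 1*(-2)) = -2 + (3 + 2) = -2 + 5 = 3)
x(N, u) = -¼ + u/3 (x(N, u) = 5/(-20) + u/3 = 5*(-1/20) + u*(⅓) = -¼ + u/3)
(170 + x(-23, 8))*(-17/(-14)) = (170 + (-¼ + (⅓)*8))*(-17/(-14)) = (170 + (-¼ + 8/3))*(-17*(-1/14)) = (170 + 29/12)*(17/14) = (2069/12)*(17/14) = 35173/168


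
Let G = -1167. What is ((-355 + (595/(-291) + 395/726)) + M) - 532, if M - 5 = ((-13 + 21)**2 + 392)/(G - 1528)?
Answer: -5082099889/5751130 ≈ -883.67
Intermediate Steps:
M = 13019/2695 (M = 5 + ((-13 + 21)**2 + 392)/(-1167 - 1528) = 5 + (8**2 + 392)/(-2695) = 5 + (64 + 392)*(-1/2695) = 5 + 456*(-1/2695) = 5 - 456/2695 = 13019/2695 ≈ 4.8308)
((-355 + (595/(-291) + 395/726)) + M) - 532 = ((-355 + (595/(-291) + 395/726)) + 13019/2695) - 532 = ((-355 + (595*(-1/291) + 395*(1/726))) + 13019/2695) - 532 = ((-355 + (-595/291 + 395/726)) + 13019/2695) - 532 = ((-355 - 35225/23474) + 13019/2695) - 532 = (-8368495/23474 + 13019/2695) - 532 = -2022498729/5751130 - 532 = -5082099889/5751130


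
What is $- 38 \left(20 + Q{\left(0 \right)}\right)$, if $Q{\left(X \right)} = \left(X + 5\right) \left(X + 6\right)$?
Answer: $-1900$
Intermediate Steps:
$Q{\left(X \right)} = \left(5 + X\right) \left(6 + X\right)$
$- 38 \left(20 + Q{\left(0 \right)}\right) = - 38 \left(20 + \left(30 + 0^{2} + 11 \cdot 0\right)\right) = - 38 \left(20 + \left(30 + 0 + 0\right)\right) = - 38 \left(20 + 30\right) = \left(-38\right) 50 = -1900$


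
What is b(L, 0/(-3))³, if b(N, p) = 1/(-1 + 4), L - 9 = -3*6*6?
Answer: 1/27 ≈ 0.037037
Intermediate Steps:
L = -99 (L = 9 - 3*6*6 = 9 - 18*6 = 9 - 108 = -99)
b(N, p) = ⅓ (b(N, p) = 1/3 = ⅓)
b(L, 0/(-3))³ = (⅓)³ = 1/27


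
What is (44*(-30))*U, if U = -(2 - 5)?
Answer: -3960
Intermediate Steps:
U = 3 (U = -1*(-3) = 3)
(44*(-30))*U = (44*(-30))*3 = -1320*3 = -3960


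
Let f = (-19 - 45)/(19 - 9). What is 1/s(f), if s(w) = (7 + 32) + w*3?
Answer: 5/99 ≈ 0.050505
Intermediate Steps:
f = -32/5 (f = -64/10 = -64*1/10 = -32/5 ≈ -6.4000)
s(w) = 39 + 3*w
1/s(f) = 1/(39 + 3*(-32/5)) = 1/(39 - 96/5) = 1/(99/5) = 5/99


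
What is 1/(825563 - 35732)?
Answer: 1/789831 ≈ 1.2661e-6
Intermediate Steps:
1/(825563 - 35732) = 1/789831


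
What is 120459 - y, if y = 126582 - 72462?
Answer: 66339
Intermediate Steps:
y = 54120
120459 - y = 120459 - 1*54120 = 120459 - 54120 = 66339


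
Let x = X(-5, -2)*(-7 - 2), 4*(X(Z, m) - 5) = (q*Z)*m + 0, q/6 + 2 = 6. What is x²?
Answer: 342225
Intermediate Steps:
q = 24 (q = -12 + 6*6 = -12 + 36 = 24)
X(Z, m) = 5 + 6*Z*m (X(Z, m) = 5 + ((24*Z)*m + 0)/4 = 5 + (24*Z*m + 0)/4 = 5 + (24*Z*m)/4 = 5 + 6*Z*m)
x = -585 (x = (5 + 6*(-5)*(-2))*(-7 - 2) = (5 + 60)*(-9) = 65*(-9) = -585)
x² = (-585)² = 342225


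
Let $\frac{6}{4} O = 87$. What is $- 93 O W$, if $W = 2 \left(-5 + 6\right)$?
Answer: $-10788$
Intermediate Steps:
$O = 58$ ($O = \frac{2}{3} \cdot 87 = 58$)
$W = 2$ ($W = 2 \cdot 1 = 2$)
$- 93 O W = \left(-93\right) 58 \cdot 2 = \left(-5394\right) 2 = -10788$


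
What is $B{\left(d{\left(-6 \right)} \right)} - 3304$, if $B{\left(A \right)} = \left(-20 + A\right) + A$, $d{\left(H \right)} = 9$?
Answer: $-3306$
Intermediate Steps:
$B{\left(A \right)} = -20 + 2 A$
$B{\left(d{\left(-6 \right)} \right)} - 3304 = \left(-20 + 2 \cdot 9\right) - 3304 = \left(-20 + 18\right) - 3304 = -2 - 3304 = -3306$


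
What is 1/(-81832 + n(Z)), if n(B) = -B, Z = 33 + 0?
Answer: -1/81865 ≈ -1.2215e-5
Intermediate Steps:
Z = 33
1/(-81832 + n(Z)) = 1/(-81832 - 1*33) = 1/(-81832 - 33) = 1/(-81865) = -1/81865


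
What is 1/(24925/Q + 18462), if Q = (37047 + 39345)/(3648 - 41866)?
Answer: 38196/228882727 ≈ 0.00016688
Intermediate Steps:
Q = -38196/19109 (Q = 76392/(-38218) = 76392*(-1/38218) = -38196/19109 ≈ -1.9988)
1/(24925/Q + 18462) = 1/(24925/(-38196/19109) + 18462) = 1/(24925*(-19109/38196) + 18462) = 1/(-476291825/38196 + 18462) = 1/(228882727/38196) = 38196/228882727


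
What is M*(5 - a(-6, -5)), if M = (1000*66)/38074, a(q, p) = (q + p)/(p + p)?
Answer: 128700/19037 ≈ 6.7605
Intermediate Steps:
a(q, p) = (p + q)/(2*p) (a(q, p) = (p + q)/((2*p)) = (p + q)*(1/(2*p)) = (p + q)/(2*p))
M = 33000/19037 (M = 66000*(1/38074) = 33000/19037 ≈ 1.7335)
M*(5 - a(-6, -5)) = 33000*(5 - (-5 - 6)/(2*(-5)))/19037 = 33000*(5 - (-1)*(-11)/(2*5))/19037 = 33000*(5 - 1*11/10)/19037 = 33000*(5 - 11/10)/19037 = (33000/19037)*(39/10) = 128700/19037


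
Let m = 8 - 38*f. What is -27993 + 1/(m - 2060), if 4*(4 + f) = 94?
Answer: -78184450/2793 ≈ -27993.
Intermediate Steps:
f = 39/2 (f = -4 + (¼)*94 = -4 + 47/2 = 39/2 ≈ 19.500)
m = -733 (m = 8 - 38*39/2 = 8 - 741 = -733)
-27993 + 1/(m - 2060) = -27993 + 1/(-733 - 2060) = -27993 + 1/(-2793) = -27993 - 1/2793 = -78184450/2793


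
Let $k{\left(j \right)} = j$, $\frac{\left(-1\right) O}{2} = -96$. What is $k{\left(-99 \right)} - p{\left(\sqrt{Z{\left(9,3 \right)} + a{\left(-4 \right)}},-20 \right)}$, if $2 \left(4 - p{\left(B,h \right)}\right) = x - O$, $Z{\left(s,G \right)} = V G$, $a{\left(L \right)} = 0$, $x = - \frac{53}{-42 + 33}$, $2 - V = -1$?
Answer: $- \frac{3529}{18} \approx -196.06$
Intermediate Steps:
$O = 192$ ($O = \left(-2\right) \left(-96\right) = 192$)
$V = 3$ ($V = 2 - -1 = 2 + 1 = 3$)
$x = \frac{53}{9}$ ($x = - \frac{53}{-9} = \left(-53\right) \left(- \frac{1}{9}\right) = \frac{53}{9} \approx 5.8889$)
$Z{\left(s,G \right)} = 3 G$
$p{\left(B,h \right)} = \frac{1747}{18}$ ($p{\left(B,h \right)} = 4 - \frac{\frac{53}{9} - 192}{2} = 4 - - \frac{1675}{18} = 4 + \frac{1675}{18} = \frac{1747}{18}$)
$k{\left(-99 \right)} - p{\left(\sqrt{Z{\left(9,3 \right)} + a{\left(-4 \right)}},-20 \right)} = -99 - \frac{1747}{18} = - \frac{3529}{18}$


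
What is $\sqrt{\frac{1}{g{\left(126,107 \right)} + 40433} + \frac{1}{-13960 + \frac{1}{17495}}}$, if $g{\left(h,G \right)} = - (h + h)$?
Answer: $\frac{2 i \sqrt{1125442499814311971881}}{9813413626019} \approx 0.0068371 i$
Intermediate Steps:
$g{\left(h,G \right)} = - 2 h$
$\sqrt{\frac{1}{g{\left(126,107 \right)} + 40433} + \frac{1}{-13960 + \frac{1}{17495}}} = \sqrt{\frac{1}{\left(-2\right) 126 + 40433} + \frac{1}{-13960 + \frac{1}{17495}}} = \sqrt{\frac{1}{-252 + 40433} + \frac{1}{-13960 + \frac{1}{17495}}} = \sqrt{\frac{1}{40181} + \frac{1}{- \frac{244230199}{17495}}} = \sqrt{\frac{1}{40181} - \frac{17495}{244230199}} = \sqrt{- \frac{458736396}{9813413626019}} = \frac{2 i \sqrt{1125442499814311971881}}{9813413626019}$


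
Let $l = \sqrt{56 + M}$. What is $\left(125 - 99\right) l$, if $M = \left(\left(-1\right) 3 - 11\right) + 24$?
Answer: $26 \sqrt{66} \approx 211.23$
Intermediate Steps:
$M = 10$ ($M = \left(-3 - 11\right) + 24 = -14 + 24 = 10$)
$l = \sqrt{66}$ ($l = \sqrt{56 + 10} = \sqrt{66} \approx 8.124$)
$\left(125 - 99\right) l = \left(125 - 99\right) \sqrt{66} = 26 \sqrt{66}$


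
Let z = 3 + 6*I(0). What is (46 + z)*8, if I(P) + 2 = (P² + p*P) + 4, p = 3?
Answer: 488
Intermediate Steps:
I(P) = 2 + P² + 3*P (I(P) = -2 + ((P² + 3*P) + 4) = -2 + (4 + P² + 3*P) = 2 + P² + 3*P)
z = 15 (z = 3 + 6*(2 + 0² + 3*0) = 3 + 6*(2 + 0 + 0) = 3 + 6*2 = 3 + 12 = 15)
(46 + z)*8 = (46 + 15)*8 = 61*8 = 488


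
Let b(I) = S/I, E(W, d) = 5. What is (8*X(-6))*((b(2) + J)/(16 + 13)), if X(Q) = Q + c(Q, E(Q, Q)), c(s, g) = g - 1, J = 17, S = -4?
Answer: -240/29 ≈ -8.2759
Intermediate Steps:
c(s, g) = -1 + g
b(I) = -4/I
X(Q) = 4 + Q (X(Q) = Q + (-1 + 5) = Q + 4 = 4 + Q)
(8*X(-6))*((b(2) + J)/(16 + 13)) = (8*(4 - 6))*((-4/2 + 17)/(16 + 13)) = (8*(-2))*((-4*½ + 17)/29) = -16*(-2 + 17)/29 = -240/29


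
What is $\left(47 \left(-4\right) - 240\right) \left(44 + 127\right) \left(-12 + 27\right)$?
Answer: $-1097820$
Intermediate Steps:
$\left(47 \left(-4\right) - 240\right) \left(44 + 127\right) \left(-12 + 27\right) = \left(-188 - 240\right) 171 \cdot 15 = \left(-428\right) 171 \cdot 15 = \left(-73188\right) 15 = -1097820$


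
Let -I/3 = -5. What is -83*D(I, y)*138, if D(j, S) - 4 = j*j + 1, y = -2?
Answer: -2634420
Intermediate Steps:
I = 15 (I = -3*(-5) = 15)
D(j, S) = 5 + j² (D(j, S) = 4 + (j*j + 1) = 4 + (j² + 1) = 4 + (1 + j²) = 5 + j²)
-83*D(I, y)*138 = -83*(5 + 15²)*138 = -83*(5 + 225)*138 = -83*230*138 = -19090*138 = -2634420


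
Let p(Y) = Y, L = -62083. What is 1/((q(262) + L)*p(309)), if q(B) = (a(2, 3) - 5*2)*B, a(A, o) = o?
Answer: -1/19750353 ≈ -5.0632e-8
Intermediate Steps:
q(B) = -7*B (q(B) = (3 - 5*2)*B = (3 - 10)*B = -7*B)
1/((q(262) + L)*p(309)) = 1/(-7*262 - 62083*309) = (1/309)/(-1834 - 62083) = (1/309)/(-63917) = -1/63917*1/309 = -1/19750353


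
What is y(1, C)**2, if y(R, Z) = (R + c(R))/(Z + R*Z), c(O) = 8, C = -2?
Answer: 81/16 ≈ 5.0625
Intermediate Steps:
y(R, Z) = (8 + R)/(Z + R*Z) (y(R, Z) = (R + 8)/(Z + R*Z) = (8 + R)/(Z + R*Z))
y(1, C)**2 = ((8 + 1)/((-2)*(1 + 1)))**2 = (-1/2*9/2)**2 = (-1/2*1/2*9)**2 = (-9/4)**2 = 81/16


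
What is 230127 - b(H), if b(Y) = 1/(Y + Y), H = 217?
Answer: 99875117/434 ≈ 2.3013e+5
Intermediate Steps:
b(Y) = 1/(2*Y)
230127 - b(H) = 230127 - 1/(2*217) = 230127 - 1*1/434 = 230127 - 1/434 = 99875117/434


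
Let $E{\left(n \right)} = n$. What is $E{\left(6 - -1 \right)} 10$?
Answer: $70$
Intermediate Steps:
$E{\left(6 - -1 \right)} 10 = \left(6 - -1\right) 10 = \left(6 + 1\right) 10 = 7 \cdot 10 = 70$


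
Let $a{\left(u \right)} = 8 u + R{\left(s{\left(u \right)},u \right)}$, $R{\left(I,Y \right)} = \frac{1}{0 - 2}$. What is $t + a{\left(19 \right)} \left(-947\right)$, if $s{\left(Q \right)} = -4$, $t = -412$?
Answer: $- \frac{287765}{2} \approx -1.4388 \cdot 10^{5}$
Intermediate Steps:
$R{\left(I,Y \right)} = - \frac{1}{2}$ ($R{\left(I,Y \right)} = \frac{1}{-2} = - \frac{1}{2}$)
$a{\left(u \right)} = - \frac{1}{2} + 8 u$ ($a{\left(u \right)} = 8 u - \frac{1}{2} = - \frac{1}{2} + 8 u$)
$t + a{\left(19 \right)} \left(-947\right) = -412 + \left(- \frac{1}{2} + 8 \cdot 19\right) \left(-947\right) = -412 + \left(- \frac{1}{2} + 152\right) \left(-947\right) = -412 + \frac{303}{2} \left(-947\right) = -412 - \frac{286941}{2} = - \frac{287765}{2}$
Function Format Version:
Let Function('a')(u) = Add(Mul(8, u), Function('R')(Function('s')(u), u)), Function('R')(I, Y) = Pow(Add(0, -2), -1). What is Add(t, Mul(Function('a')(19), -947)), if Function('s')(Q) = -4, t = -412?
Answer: Rational(-287765, 2) ≈ -1.4388e+5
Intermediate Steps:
Function('R')(I, Y) = Rational(-1, 2) (Function('R')(I, Y) = Pow(-2, -1) = Rational(-1, 2))
Function('a')(u) = Add(Rational(-1, 2), Mul(8, u)) (Function('a')(u) = Add(Mul(8, u), Rational(-1, 2)) = Add(Rational(-1, 2), Mul(8, u)))
Add(t, Mul(Function('a')(19), -947)) = Add(-412, Mul(Add(Rational(-1, 2), Mul(8, 19)), -947)) = Add(-412, Mul(Add(Rational(-1, 2), 152), -947)) = Add(-412, Mul(Rational(303, 2), -947)) = Add(-412, Rational(-286941, 2)) = Rational(-287765, 2)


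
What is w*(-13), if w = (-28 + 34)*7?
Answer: -546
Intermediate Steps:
w = 42 (w = 6*7 = 42)
w*(-13) = 42*(-13) = -546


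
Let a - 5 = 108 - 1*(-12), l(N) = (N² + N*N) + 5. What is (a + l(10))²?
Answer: 108900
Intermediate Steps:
l(N) = 5 + 2*N² (l(N) = (N² + N²) + 5 = 2*N² + 5 = 5 + 2*N²)
a = 125 (a = 5 + (108 - 1*(-12)) = 5 + (108 + 12) = 5 + 120 = 125)
(a + l(10))² = (125 + (5 + 2*10²))² = (125 + (5 + 2*100))² = (125 + (5 + 200))² = (125 + 205)² = 330² = 108900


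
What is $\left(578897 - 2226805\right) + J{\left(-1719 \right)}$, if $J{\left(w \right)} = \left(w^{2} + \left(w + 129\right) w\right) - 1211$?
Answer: $4039052$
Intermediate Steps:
$J{\left(w \right)} = -1211 + w^{2} + w \left(129 + w\right)$ ($J{\left(w \right)} = \left(w^{2} + \left(129 + w\right) w\right) - 1211 = \left(w^{2} + w \left(129 + w\right)\right) - 1211 = -1211 + w^{2} + w \left(129 + w\right)$)
$\left(578897 - 2226805\right) + J{\left(-1719 \right)} = \left(578897 - 2226805\right) + \left(-1211 + 2 \left(-1719\right)^{2} + 129 \left(-1719\right)\right) = -1647908 - -5686960 = -1647908 + 5686960 = 4039052$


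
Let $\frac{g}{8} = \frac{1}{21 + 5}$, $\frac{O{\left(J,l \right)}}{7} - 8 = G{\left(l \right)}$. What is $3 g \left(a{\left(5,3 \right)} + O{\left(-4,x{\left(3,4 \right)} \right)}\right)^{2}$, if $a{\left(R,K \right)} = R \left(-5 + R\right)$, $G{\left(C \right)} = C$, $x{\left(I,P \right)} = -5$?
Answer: $\frac{5292}{13} \approx 407.08$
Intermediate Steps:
$O{\left(J,l \right)} = 56 + 7 l$
$g = \frac{4}{13}$ ($g = \frac{8}{21 + 5} = \frac{8}{26} = 8 \cdot \frac{1}{26} = \frac{4}{13} \approx 0.30769$)
$3 g \left(a{\left(5,3 \right)} + O{\left(-4,x{\left(3,4 \right)} \right)}\right)^{2} = 3 \cdot \frac{4}{13} \left(5 \left(-5 + 5\right) + \left(56 + 7 \left(-5\right)\right)\right)^{2} = \frac{12 \left(5 \cdot 0 + \left(56 - 35\right)\right)^{2}}{13} = \frac{12 \left(0 + 21\right)^{2}}{13} = \frac{12 \cdot 21^{2}}{13} = \frac{12}{13} \cdot 441 = \frac{5292}{13}$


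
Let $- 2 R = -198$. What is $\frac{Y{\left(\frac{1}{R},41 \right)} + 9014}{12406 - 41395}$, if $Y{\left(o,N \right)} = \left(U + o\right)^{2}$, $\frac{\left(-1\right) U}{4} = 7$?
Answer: $- \frac{96024655}{284121189} \approx -0.33797$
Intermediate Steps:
$U = -28$ ($U = \left(-4\right) 7 = -28$)
$R = 99$ ($R = \left(- \frac{1}{2}\right) \left(-198\right) = 99$)
$Y{\left(o,N \right)} = \left(-28 + o\right)^{2}$
$\frac{Y{\left(\frac{1}{R},41 \right)} + 9014}{12406 - 41395} = \frac{\left(-28 + \frac{1}{99}\right)^{2} + 9014}{12406 - 41395} = \frac{\left(-28 + \frac{1}{99}\right)^{2} + 9014}{-28989} = \left(\left(- \frac{2771}{99}\right)^{2} + 9014\right) \left(- \frac{1}{28989}\right) = \left(\frac{7678441}{9801} + 9014\right) \left(- \frac{1}{28989}\right) = \frac{96024655}{9801} \left(- \frac{1}{28989}\right) = - \frac{96024655}{284121189}$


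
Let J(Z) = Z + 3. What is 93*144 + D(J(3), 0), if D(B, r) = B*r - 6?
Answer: 13386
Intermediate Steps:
J(Z) = 3 + Z
D(B, r) = -6 + B*r
93*144 + D(J(3), 0) = 93*144 + (-6 + (3 + 3)*0) = 13392 + (-6 + 6*0) = 13392 + (-6 + 0) = 13392 - 6 = 13386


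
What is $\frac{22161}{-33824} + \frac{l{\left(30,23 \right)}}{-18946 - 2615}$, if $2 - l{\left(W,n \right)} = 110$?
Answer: $- \frac{158053443}{243093088} \approx -0.65018$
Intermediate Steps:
$l{\left(W,n \right)} = -108$ ($l{\left(W,n \right)} = 2 - 110 = -108$)
$\frac{22161}{-33824} + \frac{l{\left(30,23 \right)}}{-18946 - 2615} = \frac{22161}{-33824} - \frac{108}{-18946 - 2615} = 22161 \left(- \frac{1}{33824}\right) - \frac{108}{-21561} = - \frac{22161}{33824} - - \frac{36}{7187} = - \frac{22161}{33824} + \frac{36}{7187} = - \frac{158053443}{243093088}$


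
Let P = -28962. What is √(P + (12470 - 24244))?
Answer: 4*I*√2546 ≈ 201.83*I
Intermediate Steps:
√(P + (12470 - 24244)) = √(-28962 + (12470 - 24244)) = √(-28962 - 11774) = √(-40736) = 4*I*√2546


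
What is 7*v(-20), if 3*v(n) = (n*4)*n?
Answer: 11200/3 ≈ 3733.3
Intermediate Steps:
v(n) = 4*n²/3 (v(n) = ((n*4)*n)/3 = ((4*n)*n)/3 = (4*n²)/3 = 4*n²/3)
7*v(-20) = 7*((4/3)*(-20)²) = 7*((4/3)*400) = 7*(1600/3) = 11200/3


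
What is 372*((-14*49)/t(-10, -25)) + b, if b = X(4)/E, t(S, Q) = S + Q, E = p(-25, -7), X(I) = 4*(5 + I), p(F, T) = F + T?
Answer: 291603/40 ≈ 7290.1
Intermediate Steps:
X(I) = 20 + 4*I
E = -32 (E = -25 - 7 = -32)
t(S, Q) = Q + S
b = -9/8 (b = (20 + 4*4)/(-32) = (20 + 16)*(-1/32) = 36*(-1/32) = -9/8 ≈ -1.1250)
372*((-14*49)/t(-10, -25)) + b = 372*((-14*49)/(-25 - 10)) - 9/8 = 372*(-686/(-35)) - 9/8 = 372*(-686*(-1/35)) - 9/8 = 372*(98/5) - 9/8 = 36456/5 - 9/8 = 291603/40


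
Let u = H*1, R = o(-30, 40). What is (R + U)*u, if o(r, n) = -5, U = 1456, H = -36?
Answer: -52236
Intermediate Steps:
R = -5
u = -36 (u = -36*1 = -36)
(R + U)*u = (-5 + 1456)*(-36) = 1451*(-36) = -52236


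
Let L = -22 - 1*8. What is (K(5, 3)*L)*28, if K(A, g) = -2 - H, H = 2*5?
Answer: 10080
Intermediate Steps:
L = -30 (L = -22 - 8 = -30)
H = 10
K(A, g) = -12 (K(A, g) = -2 - 1*10 = -2 - 10 = -12)
(K(5, 3)*L)*28 = -12*(-30)*28 = 360*28 = 10080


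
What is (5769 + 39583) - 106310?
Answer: -60958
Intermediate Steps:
(5769 + 39583) - 106310 = 45352 - 106310 = -60958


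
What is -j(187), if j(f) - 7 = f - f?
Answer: -7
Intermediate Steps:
j(f) = 7 (j(f) = 7 + (f - f) = 7 + 0 = 7)
-j(187) = -1*7 = -7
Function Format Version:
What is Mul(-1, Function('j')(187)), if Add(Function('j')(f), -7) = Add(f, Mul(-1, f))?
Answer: -7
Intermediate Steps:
Function('j')(f) = 7 (Function('j')(f) = Add(7, Add(f, Mul(-1, f))) = Add(7, 0) = 7)
Mul(-1, Function('j')(187)) = Mul(-1, 7) = -7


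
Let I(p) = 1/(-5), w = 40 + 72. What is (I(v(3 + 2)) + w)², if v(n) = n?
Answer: 312481/25 ≈ 12499.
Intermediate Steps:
w = 112
I(p) = -⅕ (I(p) = 1*(-⅕) = -⅕)
(I(v(3 + 2)) + w)² = (-⅕ + 112)² = (559/5)² = 312481/25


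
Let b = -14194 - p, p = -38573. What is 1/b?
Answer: 1/24379 ≈ 4.1019e-5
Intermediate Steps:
b = 24379 (b = -14194 - 1*(-38573) = -14194 + 38573 = 24379)
1/b = 1/24379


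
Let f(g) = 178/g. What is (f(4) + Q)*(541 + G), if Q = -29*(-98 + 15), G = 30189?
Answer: 75334595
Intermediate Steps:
Q = 2407 (Q = -29*(-83) = 2407)
(f(4) + Q)*(541 + G) = (178/4 + 2407)*(541 + 30189) = (178*(¼) + 2407)*30730 = (89/2 + 2407)*30730 = (4903/2)*30730 = 75334595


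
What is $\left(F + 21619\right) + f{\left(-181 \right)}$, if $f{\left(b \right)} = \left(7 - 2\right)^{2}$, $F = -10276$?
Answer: $11368$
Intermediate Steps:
$f{\left(b \right)} = 25$ ($f{\left(b \right)} = 5^{2} = 25$)
$\left(F + 21619\right) + f{\left(-181 \right)} = \left(-10276 + 21619\right) + 25 = 11343 + 25 = 11368$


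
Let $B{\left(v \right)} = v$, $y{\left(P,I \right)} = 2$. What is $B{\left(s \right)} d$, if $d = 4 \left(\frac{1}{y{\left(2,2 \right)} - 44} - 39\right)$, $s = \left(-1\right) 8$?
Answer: $\frac{26224}{21} \approx 1248.8$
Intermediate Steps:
$s = -8$
$d = - \frac{3278}{21}$ ($d = 4 \left(\frac{1}{2 - 44} - 39\right) = 4 \left(\frac{1}{-42} - 39\right) = 4 \left(- \frac{1}{42} - 39\right) = 4 \left(- \frac{1639}{42}\right) = - \frac{3278}{21} \approx -156.1$)
$B{\left(s \right)} d = \left(-8\right) \left(- \frac{3278}{21}\right) = \frac{26224}{21}$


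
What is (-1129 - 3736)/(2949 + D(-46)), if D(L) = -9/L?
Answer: -223790/135663 ≈ -1.6496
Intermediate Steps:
(-1129 - 3736)/(2949 + D(-46)) = (-1129 - 3736)/(2949 - 9/(-46)) = -4865/(2949 - 9*(-1/46)) = -4865/(2949 + 9/46) = -4865/135663/46 = -4865*46/135663 = -223790/135663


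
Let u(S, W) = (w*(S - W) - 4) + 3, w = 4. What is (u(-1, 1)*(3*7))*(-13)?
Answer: 2457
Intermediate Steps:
u(S, W) = -1 - 4*W + 4*S (u(S, W) = (4*(S - W) - 4) + 3 = ((-4*W + 4*S) - 4) + 3 = (-4 - 4*W + 4*S) + 3 = -1 - 4*W + 4*S)
(u(-1, 1)*(3*7))*(-13) = ((-1 - 4*1 + 4*(-1))*(3*7))*(-13) = ((-1 - 4 - 4)*21)*(-13) = -9*21*(-13) = -189*(-13) = 2457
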